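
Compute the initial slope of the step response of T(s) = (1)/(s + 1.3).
IVT: y'(0⁺) = lim_{s→∞} s²·Y(s) = lim_{s→∞} s·T(s).
deg(num) = 0, deg(den) = 1, relative degree = 1, so s·T(s) → (leading num)/(leading den) = 1/1 = 1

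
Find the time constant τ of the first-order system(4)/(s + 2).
First-order system: τ = -1/pole. Pole = -2. τ = -1/(-2) = 0.5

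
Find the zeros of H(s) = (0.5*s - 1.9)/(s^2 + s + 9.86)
Set numerator = 0: 0.5*s - 1.9 = 0 → Zeros: 3.8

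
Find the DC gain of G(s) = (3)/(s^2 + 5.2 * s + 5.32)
DC gain = G(0) = num(0)/den(0) = 3/5.32 = 0.5639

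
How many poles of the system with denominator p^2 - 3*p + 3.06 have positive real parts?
Poles: 1.5 + 0.9j, 1.5 - 0.9j. RHP poles (Re>0): 2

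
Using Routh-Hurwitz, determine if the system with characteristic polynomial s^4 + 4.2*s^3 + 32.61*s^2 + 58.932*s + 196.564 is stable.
Routh array:
s^4: [1, 32.61, 196.564]; s^3: [4.2, 58.932]; s^2: [18.5786, 196.564]; s^1: [14.4954]; s^0: [196.564]
First column: [1, 4.2, 18.5786, 14.4954, 196.564]. Sign changes = 0.
Yes, stable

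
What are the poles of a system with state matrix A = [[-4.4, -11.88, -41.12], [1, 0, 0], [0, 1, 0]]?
Eigenvalues solve det(λI - A) = 0.
Characteristic polynomial: λ^3 + 4.4*λ^2 + 11.88*λ + 41.12 = 0.
Factor: (λ + 4)(λ^2 + 0.4*λ + 10.28) = 0.
Roots: -0.2 + 3.2j, -0.2 - 3.2j, -4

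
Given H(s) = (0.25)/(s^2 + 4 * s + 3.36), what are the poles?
Set denominator = 0: s^2 + 4*s + 3.36 = (s + 2.8)(s + 1.2) = 0 → Poles: -1.2, -2.8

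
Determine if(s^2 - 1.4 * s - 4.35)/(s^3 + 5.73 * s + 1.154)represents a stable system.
Denominator: s^3 + 5.73*s + 1.154 = (s + 0.2)(s^2 - 0.2*s + 5.77). Poles: -0.2, 0.1 + 2.4j, 0.1 - 2.4j. All Re(p)<0: No (unstable)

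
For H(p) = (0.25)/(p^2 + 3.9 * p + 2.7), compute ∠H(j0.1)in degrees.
Substitute p = j*0.1: H(j0.1) = 0.0910235 - 0.0131967j.
∠H(j0.1) = atan2(Im, Re) = atan2(-0.0131967, 0.0910235) = -8.25°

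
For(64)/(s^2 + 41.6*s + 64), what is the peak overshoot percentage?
Standard form: ωn²/(s²+2ζωn·s+ωn²) → ωn = 8, ζ = 2.6.
ζ ≥ 1, so the response is non-oscillatory: peak overshoot = 0%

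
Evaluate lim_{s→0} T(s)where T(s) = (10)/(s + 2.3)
DC gain = T(0) = num(0)/den(0) = 10/2.3 = 4.348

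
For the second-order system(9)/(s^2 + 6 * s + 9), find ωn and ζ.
Standard form: ωn²/(s²+2ζωn·s+ωn²).
const=9=ωn² → ωn=3, s coeff=6=2ζωn → ζ=1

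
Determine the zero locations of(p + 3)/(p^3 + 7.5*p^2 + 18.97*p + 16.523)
Set numerator = 0: p + 3 = 0 → Zeros: -3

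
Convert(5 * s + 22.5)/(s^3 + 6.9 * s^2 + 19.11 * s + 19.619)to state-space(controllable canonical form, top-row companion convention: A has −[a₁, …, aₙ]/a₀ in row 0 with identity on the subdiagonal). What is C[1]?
Reachable canonical form: C = numerator coefficients (right-aligned, zero-padded to length n).
num = 5*s + 22.5, C = [[0, 5, 22.5]].
C[1] = 5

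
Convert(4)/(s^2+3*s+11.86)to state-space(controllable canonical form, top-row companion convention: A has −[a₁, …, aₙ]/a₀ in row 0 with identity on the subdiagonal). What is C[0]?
Reachable canonical form: C = numerator coefficients (right-aligned, zero-padded to length n).
num = 4, C = [[0, 4]].
C[0] = 0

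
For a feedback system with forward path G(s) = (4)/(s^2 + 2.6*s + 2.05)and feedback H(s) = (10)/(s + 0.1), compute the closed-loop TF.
Closed-loop T = G/(1+GH).
Numerator: G_num * H_den = 4*s + 0.4.
Denominator: G_den * H_den + G_num * H_num = (s^3 + 2.7*s^2 + 2.31*s + 0.205) + (40) = s^3 + 2.7*s^2 + 2.31*s + 40.205.
T(s) = (4*s + 0.4)/(s^3 + 2.7*s^2 + 2.31*s + 40.205)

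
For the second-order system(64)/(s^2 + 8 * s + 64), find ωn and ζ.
Standard form: ωn²/(s²+2ζωn·s+ωn²).
const=64=ωn² → ωn=8, s coeff=8=2ζωn → ζ=0.5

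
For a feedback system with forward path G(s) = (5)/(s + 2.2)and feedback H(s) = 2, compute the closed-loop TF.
Closed-loop T = G/(1+GH).
Numerator: G_num * H_den = 5.
Denominator: G_den * H_den + G_num * H_num = (s + 2.2) + (10) = s + 12.2.
T(s) = (5)/(s + 12.2)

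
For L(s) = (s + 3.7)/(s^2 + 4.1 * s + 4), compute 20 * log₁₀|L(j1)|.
Substitute s = j*1: L(j1) = 0.588919 - 0.471523j.
|L(j1)| = sqrt(Re² + Im²) = 0.7544.
20*log₁₀(0.7544) = -2.45 dB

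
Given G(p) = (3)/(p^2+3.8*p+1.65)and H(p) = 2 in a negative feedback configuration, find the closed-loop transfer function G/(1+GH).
Closed-loop T = G/(1+GH).
Numerator: G_num * H_den = 3.
Denominator: G_den * H_den + G_num * H_num = (p^2 + 3.8*p + 1.65) + (6) = p^2 + 3.8*p + 7.65.
T(p) = (3)/(p^2 + 3.8*p + 7.65)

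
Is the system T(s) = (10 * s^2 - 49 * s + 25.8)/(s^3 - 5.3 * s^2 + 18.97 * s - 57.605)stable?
Denominator: s^3 - 5.3*s^2 + 18.97*s - 57.605 = (s - 4.1)(s^2 - 1.2*s + 14.05). Poles: 0.6 + 3.7j, 0.6 - 3.7j, 4.1. All Re(p)<0: No (unstable)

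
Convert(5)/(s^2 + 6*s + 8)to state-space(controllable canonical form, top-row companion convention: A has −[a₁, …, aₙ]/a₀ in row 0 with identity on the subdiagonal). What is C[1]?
Reachable canonical form: C = numerator coefficients (right-aligned, zero-padded to length n).
num = 5, C = [[0, 5]].
C[1] = 5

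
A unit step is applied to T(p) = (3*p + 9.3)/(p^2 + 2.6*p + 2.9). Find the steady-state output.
FVT: lim_{t→∞} y(t) = lim_{p→0} p*Y(p) where Y(p) = T(p)/p.
= lim_{p→0} T(p) = T(0) = num(0)/den(0) = 9.3/2.9 = 3.207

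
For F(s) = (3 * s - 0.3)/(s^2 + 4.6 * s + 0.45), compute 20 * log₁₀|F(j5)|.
Substitute s = j*5: F(j5) = 0.311358 - 0.319298j.
|F(j5)| = sqrt(Re² + Im²) = 0.446.
20*log₁₀(0.446) = -7.01 dB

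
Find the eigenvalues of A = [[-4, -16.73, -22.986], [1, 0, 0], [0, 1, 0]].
Eigenvalues solve det(λI - A) = 0.
Characteristic polynomial: λ^3 + 4*λ^2 + 16.73*λ + 22.986 = 0.
Factor: (λ + 1.8)(λ^2 + 2.2*λ + 12.77) = 0.
Roots: -1.1 + 3.4j, -1.1 - 3.4j, -1.8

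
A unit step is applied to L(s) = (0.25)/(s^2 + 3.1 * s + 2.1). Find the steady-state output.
FVT: lim_{t→∞} y(t) = lim_{s→0} s*Y(s) where Y(s) = L(s)/s.
= lim_{s→0} L(s) = L(0) = num(0)/den(0) = 0.25/2.1 = 0.119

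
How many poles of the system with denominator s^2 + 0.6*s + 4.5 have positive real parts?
Poles: -0.3 + 2.1j, -0.3 - 2.1j. RHP poles (Re>0): 0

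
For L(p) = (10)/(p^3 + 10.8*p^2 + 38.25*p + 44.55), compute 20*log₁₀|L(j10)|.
Substitute p = j*10: L(j10) = -0.00712402 + 0.00424847j.
|L(j10)| = sqrt(Re² + Im²) = 0.008295.
20*log₁₀(0.008295) = -41.62 dB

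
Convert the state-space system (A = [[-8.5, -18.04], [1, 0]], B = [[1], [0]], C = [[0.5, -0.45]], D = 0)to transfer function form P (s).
P(s) = C(sI - A)⁻¹B + D.
Characteristic polynomial det(sI - A) = s^2 + 8.5*s + 18.04.
Numerator from C·adj(sI-A)·B + D·det(sI-A) = 0.5*s - 0.45.
P(s) = (0.5*s - 0.45)/(s^2 + 8.5*s + 18.04)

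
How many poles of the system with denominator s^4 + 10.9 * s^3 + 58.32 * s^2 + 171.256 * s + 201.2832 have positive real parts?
s^4 + 10.9*s^3 + 58.32*s^2 + 171.256*s + 201.2832 = (s + 3.6)(s + 2.9)(s^2 + 4.4*s + 19.28). Poles: -2.2 + 3.8j, -2.2 - 3.8j, -2.9, -3.6. RHP poles (Re>0): 0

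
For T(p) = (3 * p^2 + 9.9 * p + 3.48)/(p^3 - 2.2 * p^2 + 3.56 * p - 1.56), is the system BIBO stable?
Denominator: p^3 - 2.2*p^2 + 3.56*p - 1.56 = (p - 0.6)(p^2 - 1.6*p + 2.6). Poles: 0.6, 0.8 + 1.4j, 0.8 - 1.4j. All Re(p)<0: No (unstable)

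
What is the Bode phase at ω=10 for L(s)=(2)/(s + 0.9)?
Substitute s = j*10: L(j10) = 0.0178554 - 0.198393j.
∠L(j10) = atan2(Im, Re) = atan2(-0.198393, 0.0178554) = -84.86°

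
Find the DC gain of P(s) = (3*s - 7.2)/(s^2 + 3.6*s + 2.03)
DC gain = P(0) = num(0)/den(0) = -7.2/2.03 = -3.547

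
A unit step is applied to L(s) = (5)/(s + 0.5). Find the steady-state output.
FVT: lim_{t→∞} y(t) = lim_{s→0} s*Y(s) where Y(s) = L(s)/s.
= lim_{s→0} L(s) = L(0) = num(0)/den(0) = 5/0.5 = 10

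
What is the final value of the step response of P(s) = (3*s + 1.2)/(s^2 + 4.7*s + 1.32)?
FVT: lim_{t→∞} y(t) = lim_{s→0} s*Y(s) where Y(s) = P(s)/s.
= lim_{s→0} P(s) = P(0) = num(0)/den(0) = 1.2/1.32 = 0.9091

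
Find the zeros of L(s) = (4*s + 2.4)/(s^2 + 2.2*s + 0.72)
Set numerator = 0: 4*s + 2.4 = 0 → Zeros: -0.6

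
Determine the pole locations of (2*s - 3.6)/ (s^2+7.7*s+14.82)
Set denominator = 0: s^2 + 7.7*s + 14.82 = (s + 3.8)(s + 3.9) = 0 → Poles: -3.8, -3.9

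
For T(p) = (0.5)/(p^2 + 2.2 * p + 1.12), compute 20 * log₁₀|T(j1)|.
Substitute p = j*1: T(j1) = 0.0123599 - 0.226599j.
|T(j1)| = sqrt(Re² + Im²) = 0.2269.
20*log₁₀(0.2269) = -12.88 dB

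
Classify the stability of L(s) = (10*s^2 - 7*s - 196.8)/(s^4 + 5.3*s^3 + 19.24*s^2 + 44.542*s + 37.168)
Denominator: s^4 + 5.3*s^3 + 19.24*s^2 + 44.542*s + 37.168 = (s + 2.3)(s + 1.6)(s^2 + 1.4*s + 10.1). Poles: -0.7 + 3.1j, -0.7 - 3.1j, -1.6, -2.3. Stable (all poles in LHP)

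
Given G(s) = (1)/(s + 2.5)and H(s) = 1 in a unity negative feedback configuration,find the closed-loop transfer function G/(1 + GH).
Closed-loop T = G/(1+GH).
Numerator: G_num * H_den = 1.
Denominator: G_den * H_den + G_num * H_num = (s + 2.5) + (1) = s + 3.5.
T(s) = (1)/(s + 3.5)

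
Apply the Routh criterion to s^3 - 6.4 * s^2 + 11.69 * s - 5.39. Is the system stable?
Routh array:
s^3: [1, 11.69]; s^2: [-6.4, -5.39]; s^1: [10.8478]; s^0: [-5.39]
First column: [1, -6.4, 10.8478, -5.39]. Sign changes = 3.
No, unstable (3 RHP root(s))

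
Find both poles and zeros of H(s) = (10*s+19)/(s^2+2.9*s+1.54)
Set denominator = 0: s^2 + 2.9*s + 1.54 = (s + 2.2)(s + 0.7) = 0 → Poles: -0.7, -2.2
Set numerator = 0: 10*s + 19 = 0 → Zeros: -1.9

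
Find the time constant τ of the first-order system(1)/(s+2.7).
First-order system: τ = -1/pole. Pole = -2.7. τ = -1/(-2.7) = 0.3704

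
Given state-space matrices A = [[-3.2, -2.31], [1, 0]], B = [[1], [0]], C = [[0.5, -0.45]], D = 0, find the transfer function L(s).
L(s) = C(sI - A)⁻¹B + D.
Characteristic polynomial det(sI - A) = s^2 + 3.2*s + 2.31.
Numerator from C·adj(sI-A)·B + D·det(sI-A) = 0.5*s - 0.45.
L(s) = (0.5*s - 0.45)/(s^2 + 3.2*s + 2.31)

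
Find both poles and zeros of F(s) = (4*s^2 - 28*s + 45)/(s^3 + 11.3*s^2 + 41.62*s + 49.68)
Set denominator = 0: s^3 + 11.3*s^2 + 41.62*s + 49.68 = (s + 4)(s + 2.7)(s + 4.6) = 0 → Poles: -2.7, -4, -4.6
Set numerator = 0: 4*s^2 - 28*s + 45 = 4*(s - 2.5)(s - 4.5) = 0 → Zeros: 2.5, 4.5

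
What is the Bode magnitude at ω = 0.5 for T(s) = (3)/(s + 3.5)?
Substitute s = j*0.5: T(j0.5) = 0.84 - 0.12j.
|T(j0.5)| = sqrt(Re² + Im²) = 0.8485.
20*log₁₀(0.8485) = -1.43 dB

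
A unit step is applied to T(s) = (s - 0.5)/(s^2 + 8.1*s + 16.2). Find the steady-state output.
FVT: lim_{t→∞} y(t) = lim_{s→0} s*Y(s) where Y(s) = T(s)/s.
= lim_{s→0} T(s) = T(0) = num(0)/den(0) = -0.5/16.2 = -0.03086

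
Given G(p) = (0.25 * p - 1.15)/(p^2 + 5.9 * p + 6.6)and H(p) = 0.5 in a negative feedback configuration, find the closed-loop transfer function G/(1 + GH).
Closed-loop T = G/(1+GH).
Numerator: G_num * H_den = 0.25*p - 1.15.
Denominator: G_den * H_den + G_num * H_num = (p^2 + 5.9*p + 6.6) + (0.125*p - 0.575) = p^2 + 6.025*p + 6.025.
T(p) = (0.25*p - 1.15)/(p^2 + 6.025*p + 6.025)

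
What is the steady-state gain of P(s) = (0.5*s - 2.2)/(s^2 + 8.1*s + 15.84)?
DC gain = P(0) = num(0)/den(0) = -2.2/15.84 = -0.1389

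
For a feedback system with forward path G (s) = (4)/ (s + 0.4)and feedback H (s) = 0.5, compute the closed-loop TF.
Closed-loop T = G/(1+GH).
Numerator: G_num * H_den = 4.
Denominator: G_den * H_den + G_num * H_num = (s + 0.4) + (2) = s + 2.4.
T(s) = (4)/(s + 2.4)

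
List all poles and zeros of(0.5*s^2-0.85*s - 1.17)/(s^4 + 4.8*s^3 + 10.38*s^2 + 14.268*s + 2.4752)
Set denominator = 0: s^4 + 4.8*s^3 + 10.38*s^2 + 14.268*s + 2.4752 = (s + 0.2)(s + 2.8)(s^2 + 1.8*s + 4.42) = 0 → Poles: -0.2, -0.9 + 1.9j, -0.9 - 1.9j, -2.8
Set numerator = 0: 0.5*s^2 - 0.85*s - 1.17 = 0.5*(s + 0.9)(s - 2.6) = 0 → Zeros: -0.9, 2.6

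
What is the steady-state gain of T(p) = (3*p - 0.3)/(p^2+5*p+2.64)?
DC gain = T(0) = num(0)/den(0) = -0.3/2.64 = -0.1136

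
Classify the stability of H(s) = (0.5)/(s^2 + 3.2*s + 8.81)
Denominator: s^2 + 3.2*s + 8.81. Poles: -1.6 + 2.5j, -1.6 - 2.5j. Stable (all poles in LHP)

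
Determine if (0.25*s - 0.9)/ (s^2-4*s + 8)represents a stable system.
Denominator: s^2 - 4*s + 8. Poles: 2 + 2j, 2 - 2j. All Re(p)<0: No (unstable)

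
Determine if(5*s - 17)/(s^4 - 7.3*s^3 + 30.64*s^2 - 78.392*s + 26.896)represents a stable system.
Denominator: s^4 - 7.3*s^3 + 30.64*s^2 - 78.392*s + 26.896 = (s - 0.4)(s - 4.1)(s^2 - 2.8*s + 16.4). Poles: 0.4, 1.4 + 3.8j, 1.4 - 3.8j, 4.1. All Re(p)<0: No (unstable)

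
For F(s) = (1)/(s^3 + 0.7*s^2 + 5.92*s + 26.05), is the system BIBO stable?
Denominator: s^3 + 0.7*s^2 + 5.92*s + 26.05 = (s + 2.5)(s^2 - 1.8*s + 10.42). Poles: -2.5, 0.9 + 3.1j, 0.9 - 3.1j. All Re(p)<0: No (unstable)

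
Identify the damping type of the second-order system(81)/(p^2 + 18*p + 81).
Standard form: ωn²/(p²+2ζωn·p+ωn²) gives ωn=9, ζ=1.
Critically damped (ζ = 1)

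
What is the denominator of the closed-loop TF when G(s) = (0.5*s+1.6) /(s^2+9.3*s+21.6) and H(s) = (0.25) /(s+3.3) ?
Characteristic poly = G_den * H_den + G_num * H_num = (s^3 + 12.6*s^2 + 52.29*s + 71.28) + (0.125*s + 0.4) = s^3 + 12.6*s^2 + 52.415*s + 71.68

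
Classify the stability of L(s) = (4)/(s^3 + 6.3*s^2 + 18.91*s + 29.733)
Denominator: s^3 + 6.3*s^2 + 18.91*s + 29.733 = (s + 3.3)(s^2 + 3*s + 9.01). Poles: -1.5 + 2.6j, -1.5 - 2.6j, -3.3. Stable (all poles in LHP)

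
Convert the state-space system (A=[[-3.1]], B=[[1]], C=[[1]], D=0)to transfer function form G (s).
G(s) = C(sI - A)⁻¹B + D.
Characteristic polynomial det(sI - A) = s + 3.1.
Numerator from C·adj(sI-A)·B + D·det(sI-A) = 1.
G(s) = (1)/(s + 3.1)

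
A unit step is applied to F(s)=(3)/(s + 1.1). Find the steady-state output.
FVT: lim_{t→∞} y(t) = lim_{s→0} s*Y(s) where Y(s) = F(s)/s.
= lim_{s→0} F(s) = F(0) = num(0)/den(0) = 3/1.1 = 2.727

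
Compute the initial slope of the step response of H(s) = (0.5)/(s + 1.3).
IVT: y'(0⁺) = lim_{s→∞} s²·Y(s) = lim_{s→∞} s·H(s).
deg(num) = 0, deg(den) = 1, relative degree = 1, so s·H(s) → (leading num)/(leading den) = 0.5/1 = 0.5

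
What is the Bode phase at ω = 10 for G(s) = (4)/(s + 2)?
Substitute s = j*10: G(j10) = 0.0769231 - 0.384615j.
∠G(j10) = atan2(Im, Re) = atan2(-0.384615, 0.0769231) = -78.69°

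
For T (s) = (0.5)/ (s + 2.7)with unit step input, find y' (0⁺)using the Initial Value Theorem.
IVT: y'(0⁺) = lim_{s→∞} s²·Y(s) = lim_{s→∞} s·T(s).
deg(num) = 0, deg(den) = 1, relative degree = 1, so s·T(s) → (leading num)/(leading den) = 0.5/1 = 0.5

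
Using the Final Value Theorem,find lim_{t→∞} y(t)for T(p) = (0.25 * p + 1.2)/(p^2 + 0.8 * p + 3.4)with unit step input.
FVT: lim_{t→∞} y(t) = lim_{p→0} p*Y(p) where Y(p) = T(p)/p.
= lim_{p→0} T(p) = T(0) = num(0)/den(0) = 1.2/3.4 = 0.3529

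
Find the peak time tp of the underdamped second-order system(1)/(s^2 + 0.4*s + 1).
Standard form: ωn²/(s²+2ζωn·s+ωn²) → ωn = 1, ζ = 0.2.
ωd = ωn·√(1-ζ²) = 1·√(1-0.2²) = 0.9798.
tp = π/ωd = π/0.9798 = 3.206 s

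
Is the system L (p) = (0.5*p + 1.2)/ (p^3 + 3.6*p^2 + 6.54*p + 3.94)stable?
Denominator: p^3 + 3.6*p^2 + 6.54*p + 3.94 = (p + 1)(p^2 + 2.6*p + 3.94). Poles: -1, -1.3 + 1.5j, -1.3 - 1.5j. All Re(p)<0: Yes (stable)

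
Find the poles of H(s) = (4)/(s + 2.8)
Set denominator = 0: s + 2.8 = 0 → Poles: -2.8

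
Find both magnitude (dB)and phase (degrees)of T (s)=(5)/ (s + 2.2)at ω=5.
Substitute s = j*5: T(j5) = 0.368633 - 0.837802j.
|T| = 20*log₁₀(sqrt(Re²+Im²)) = -0.77 dB.
∠T = atan2(Im, Re) = -66.25°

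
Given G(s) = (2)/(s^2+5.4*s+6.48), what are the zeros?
Numerator is a nonzero constant (2) → Zeros: none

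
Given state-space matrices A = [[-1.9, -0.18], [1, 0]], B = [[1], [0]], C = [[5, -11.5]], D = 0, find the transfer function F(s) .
F(s) = C(sI - A)⁻¹B + D.
Characteristic polynomial det(sI - A) = s^2 + 1.9*s + 0.18.
Numerator from C·adj(sI-A)·B + D·det(sI-A) = 5*s - 11.5.
F(s) = (5*s - 11.5)/(s^2 + 1.9*s + 0.18)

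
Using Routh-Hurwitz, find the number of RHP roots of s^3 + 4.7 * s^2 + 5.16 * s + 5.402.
Routh array:
s^3: [1, 5.16]; s^2: [4.7, 5.402]; s^1: [4.01064]; s^0: [5.402]
First column: [1, 4.7, 4.01064, 5.402]. Sign changes = RHP roots = 0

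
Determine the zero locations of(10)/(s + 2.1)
Numerator is a nonzero constant (10) → Zeros: none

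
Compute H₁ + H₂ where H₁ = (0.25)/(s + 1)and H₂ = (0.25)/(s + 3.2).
Parallel: H = H₁ + H₂ = (n₁·d₂ + n₂·d₁)/(d₁·d₂).
n₁·d₂ = 0.25*s + 0.8. n₂·d₁ = 0.25*s + 0.25. Sum = 0.5*s + 1.05. d₁·d₂ = s^2 + 4.2*s + 3.2.
H(s) = (0.5*s + 1.05)/(s^2 + 4.2*s + 3.2)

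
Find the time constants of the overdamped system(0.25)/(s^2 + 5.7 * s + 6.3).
Overdamped: real poles at -1.5, -4.2. τ = -1/pole → τ₁ = 0.6667, τ₂ = 0.2381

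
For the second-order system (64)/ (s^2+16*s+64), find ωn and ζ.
Standard form: ωn²/(s²+2ζωn·s+ωn²).
const=64=ωn² → ωn=8, s coeff=16=2ζωn → ζ=1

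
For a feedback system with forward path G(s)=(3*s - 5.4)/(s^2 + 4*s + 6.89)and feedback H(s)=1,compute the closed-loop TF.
Closed-loop T = G/(1+GH).
Numerator: G_num * H_den = 3*s - 5.4.
Denominator: G_den * H_den + G_num * H_num = (s^2 + 4*s + 6.89) + (3*s - 5.4) = s^2 + 7*s + 1.49.
T(s) = (3*s - 5.4)/(s^2 + 7*s + 1.49)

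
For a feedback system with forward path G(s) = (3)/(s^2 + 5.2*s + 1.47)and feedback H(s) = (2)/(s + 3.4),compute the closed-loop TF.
Closed-loop T = G/(1+GH).
Numerator: G_num * H_den = 3*s + 10.2.
Denominator: G_den * H_den + G_num * H_num = (s^3 + 8.6*s^2 + 19.15*s + 4.998) + (6) = s^3 + 8.6*s^2 + 19.15*s + 10.998.
T(s) = (3*s + 10.2)/(s^3 + 8.6*s^2 + 19.15*s + 10.998)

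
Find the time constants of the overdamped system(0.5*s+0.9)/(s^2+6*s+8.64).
Overdamped: real poles at -2.4, -3.6. τ = -1/pole → τ₁ = 0.4167, τ₂ = 0.2778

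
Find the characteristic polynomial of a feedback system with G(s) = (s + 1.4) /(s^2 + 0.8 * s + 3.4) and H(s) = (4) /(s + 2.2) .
Characteristic poly = G_den * H_den + G_num * H_num = (s^3 + 3*s^2 + 5.16*s + 7.48) + (4*s + 5.6) = s^3 + 3*s^2 + 9.16*s + 13.08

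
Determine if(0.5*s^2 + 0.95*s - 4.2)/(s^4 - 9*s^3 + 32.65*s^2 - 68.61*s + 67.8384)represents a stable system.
Denominator: s^4 - 9*s^3 + 32.65*s^2 - 68.61*s + 67.8384 = (s - 4.2)(s - 2.4)(s^2 - 2.4*s + 6.73). Poles: 1.2 + 2.3j, 1.2 - 2.3j, 2.4, 4.2. All Re(p)<0: No (unstable)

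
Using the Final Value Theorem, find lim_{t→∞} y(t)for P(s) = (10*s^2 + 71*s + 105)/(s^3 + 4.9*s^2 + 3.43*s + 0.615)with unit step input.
FVT: lim_{t→∞} y(t) = lim_{s→0} s*Y(s) where Y(s) = P(s)/s.
= lim_{s→0} P(s) = P(0) = num(0)/den(0) = 105/0.615 = 170.7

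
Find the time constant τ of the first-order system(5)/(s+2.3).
First-order system: τ = -1/pole. Pole = -2.3. τ = -1/(-2.3) = 0.4348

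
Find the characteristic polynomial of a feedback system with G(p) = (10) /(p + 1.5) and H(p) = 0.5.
Characteristic poly = G_den * H_den + G_num * H_num = (p + 1.5) + (5) = p + 6.5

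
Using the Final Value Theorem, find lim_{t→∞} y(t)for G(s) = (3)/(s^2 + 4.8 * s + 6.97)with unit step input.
FVT: lim_{t→∞} y(t) = lim_{s→0} s*Y(s) where Y(s) = G(s)/s.
= lim_{s→0} G(s) = G(0) = num(0)/den(0) = 3/6.97 = 0.4304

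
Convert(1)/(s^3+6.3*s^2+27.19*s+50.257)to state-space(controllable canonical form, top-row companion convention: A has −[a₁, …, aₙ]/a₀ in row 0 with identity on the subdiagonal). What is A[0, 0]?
Reachable canonical form for den = s^3 + 6.3*s^2 + 27.19*s + 50.257: top row of A = -[a₁,a₂,...,aₙ]/a₀, ones on the subdiagonal, zeros elsewhere.
A = [[-6.3, -27.19, -50.257], [1, 0, 0], [0, 1, 0]].
A[0,0] = -6.3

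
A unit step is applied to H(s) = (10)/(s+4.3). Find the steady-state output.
FVT: lim_{t→∞} y(t) = lim_{s→0} s*Y(s) where Y(s) = H(s)/s.
= lim_{s→0} H(s) = H(0) = num(0)/den(0) = 10/4.3 = 2.326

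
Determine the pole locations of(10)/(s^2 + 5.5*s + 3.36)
Set denominator = 0: s^2 + 5.5*s + 3.36 = (s + 4.8)(s + 0.7) = 0 → Poles: -0.7, -4.8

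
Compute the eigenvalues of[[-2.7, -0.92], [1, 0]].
Eigenvalues solve det(λI - A) = 0.
Characteristic polynomial: λ^2 + 2.7*λ + 0.92 = 0.
Factor: (λ + 2.3)(λ + 0.4) = 0.
Roots: -0.4, -2.3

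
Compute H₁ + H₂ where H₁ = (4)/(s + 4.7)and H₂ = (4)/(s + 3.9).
Parallel: H = H₁ + H₂ = (n₁·d₂ + n₂·d₁)/(d₁·d₂).
n₁·d₂ = 4*s + 15.6. n₂·d₁ = 4*s + 18.8. Sum = 8*s + 34.4. d₁·d₂ = s^2 + 8.6*s + 18.33.
H(s) = (8*s + 34.4)/(s^2 + 8.6*s + 18.33)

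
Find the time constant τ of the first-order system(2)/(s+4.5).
First-order system: τ = -1/pole. Pole = -4.5. τ = -1/(-4.5) = 0.2222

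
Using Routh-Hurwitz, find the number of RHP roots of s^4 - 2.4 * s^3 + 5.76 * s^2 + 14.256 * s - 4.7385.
Routh array:
s^4: [1, 5.76, -4.7385]; s^3: [-2.4, 14.256]; s^2: [11.7, -4.7385]; s^1: [13.284]; s^0: [-4.7385]
First column: [1, -2.4, 11.7, 13.284, -4.7385]. Sign changes = RHP roots = 3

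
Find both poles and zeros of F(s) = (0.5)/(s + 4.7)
Set denominator = 0: s + 4.7 = 0 → Poles: -4.7
Numerator is a nonzero constant (0.5) → Zeros: none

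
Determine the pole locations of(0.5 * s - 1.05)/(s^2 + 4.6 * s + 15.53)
Set denominator = 0: s^2 + 4.6*s + 15.53 = 0 → Poles: -2.3 + 3.2j, -2.3 - 3.2j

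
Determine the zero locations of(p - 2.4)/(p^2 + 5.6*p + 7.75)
Set numerator = 0: p - 2.4 = 0 → Zeros: 2.4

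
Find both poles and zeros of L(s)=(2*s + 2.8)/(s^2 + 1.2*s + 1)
Set denominator = 0: s^2 + 1.2*s + 1 = 0 → Poles: -0.6 + 0.8j, -0.6 - 0.8j
Set numerator = 0: 2*s + 2.8 = 0 → Zeros: -1.4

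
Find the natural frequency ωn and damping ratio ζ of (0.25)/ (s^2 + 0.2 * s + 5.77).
Underdamped: complex pole -0.1 + 2.4j. ωn = |pole| = 2.402, ζ = -Re(pole)/ωn = 0.04163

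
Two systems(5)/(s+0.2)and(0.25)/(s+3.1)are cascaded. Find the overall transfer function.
Series: H = H₁ · H₂ = (n₁·n₂)/(d₁·d₂).
Num: n₁·n₂ = 1.25. Den: d₁·d₂ = s^2 + 3.3*s + 0.62.
H(s) = (1.25)/(s^2 + 3.3*s + 0.62)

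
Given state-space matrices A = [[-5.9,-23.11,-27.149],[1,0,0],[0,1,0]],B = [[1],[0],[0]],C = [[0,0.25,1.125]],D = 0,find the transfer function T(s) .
T(s) = C(sI - A)⁻¹B + D.
Characteristic polynomial det(sI - A) = s^3 + 5.9*s^2 + 23.11*s + 27.149.
Numerator from C·adj(sI-A)·B + D·det(sI-A) = 0.25*s + 1.125.
T(s) = (0.25*s + 1.125)/(s^3 + 5.9*s^2 + 23.11*s + 27.149)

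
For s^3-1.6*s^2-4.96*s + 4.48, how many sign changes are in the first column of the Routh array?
Routh array:
s^3: [1, -4.96]; s^2: [-1.6, 4.48]; s^1: [-2.16]; s^0: [4.48]
First column: [1, -1.6, -2.16, 4.48]. Sign changes = 2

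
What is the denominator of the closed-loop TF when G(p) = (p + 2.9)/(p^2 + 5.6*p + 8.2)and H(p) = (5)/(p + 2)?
Characteristic poly = G_den * H_den + G_num * H_num = (p^3 + 7.6*p^2 + 19.4*p + 16.4) + (5*p + 14.5) = p^3 + 7.6*p^2 + 24.4*p + 30.9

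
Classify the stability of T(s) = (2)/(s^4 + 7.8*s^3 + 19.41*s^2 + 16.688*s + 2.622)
Denominator: s^4 + 7.8*s^3 + 19.41*s^2 + 16.688*s + 2.622 = (s + 0.2)(s + 1.5)(s + 2.3)(s + 3.8). Poles: -0.2, -1.5, -2.3, -3.8. Stable (all poles in LHP)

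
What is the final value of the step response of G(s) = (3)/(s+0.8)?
FVT: lim_{t→∞} y(t) = lim_{s→0} s*Y(s) where Y(s) = G(s)/s.
= lim_{s→0} G(s) = G(0) = num(0)/den(0) = 3/0.8 = 3.75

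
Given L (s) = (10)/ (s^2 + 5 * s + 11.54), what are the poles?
Set denominator = 0: s^2 + 5*s + 11.54 = 0 → Poles: -2.5 + 2.3j, -2.5 - 2.3j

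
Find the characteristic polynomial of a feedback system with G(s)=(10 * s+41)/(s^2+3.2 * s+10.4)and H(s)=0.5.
Characteristic poly = G_den * H_den + G_num * H_num = (s^2 + 3.2*s + 10.4) + (5*s + 20.5) = s^2 + 8.2*s + 30.9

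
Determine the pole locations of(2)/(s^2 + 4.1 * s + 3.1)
Set denominator = 0: s^2 + 4.1*s + 3.1 = (s + 1)(s + 3.1) = 0 → Poles: -1, -3.1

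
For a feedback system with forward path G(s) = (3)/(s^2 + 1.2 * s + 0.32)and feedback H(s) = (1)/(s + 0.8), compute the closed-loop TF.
Closed-loop T = G/(1+GH).
Numerator: G_num * H_den = 3*s + 2.4.
Denominator: G_den * H_den + G_num * H_num = (s^3 + 2*s^2 + 1.28*s + 0.256) + (3) = s^3 + 2*s^2 + 1.28*s + 3.256.
T(s) = (3*s + 2.4)/(s^3 + 2*s^2 + 1.28*s + 3.256)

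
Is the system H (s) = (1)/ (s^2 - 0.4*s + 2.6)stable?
Denominator: s^2 - 0.4*s + 2.6. Poles: 0.2 + 1.6j, 0.2 - 1.6j. All Re(p)<0: No (unstable)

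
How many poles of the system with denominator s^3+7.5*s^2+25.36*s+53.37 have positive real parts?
s^3 + 7.5*s^2 + 25.36*s + 53.37 = (s + 4.5)(s^2 + 3*s + 11.86). Poles: -1.5 + 3.1j, -1.5 - 3.1j, -4.5. RHP poles (Re>0): 0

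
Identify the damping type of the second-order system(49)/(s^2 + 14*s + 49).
Standard form: ωn²/(s²+2ζωn·s+ωn²) gives ωn=7, ζ=1.
Critically damped (ζ = 1)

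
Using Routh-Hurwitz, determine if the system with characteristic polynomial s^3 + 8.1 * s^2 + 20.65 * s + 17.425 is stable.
Routh array:
s^3: [1, 20.65]; s^2: [8.1, 17.425]; s^1: [18.4988]; s^0: [17.425]
First column: [1, 8.1, 18.4988, 17.425]. Sign changes = 0.
Yes, stable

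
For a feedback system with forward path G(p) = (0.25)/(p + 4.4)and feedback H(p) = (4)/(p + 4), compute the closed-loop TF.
Closed-loop T = G/(1+GH).
Numerator: G_num * H_den = 0.25*p + 1.
Denominator: G_den * H_den + G_num * H_num = (p^2 + 8.4*p + 17.6) + (1) = p^2 + 8.4*p + 18.6.
T(p) = (0.25*p + 1)/(p^2 + 8.4*p + 18.6)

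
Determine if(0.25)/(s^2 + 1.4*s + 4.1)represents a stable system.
Denominator: s^2 + 1.4*s + 4.1. Poles: -0.7 + 1.9j, -0.7 - 1.9j. All Re(p)<0: Yes (stable)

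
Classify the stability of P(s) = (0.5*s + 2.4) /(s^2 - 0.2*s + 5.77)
Denominator: s^2 - 0.2*s + 5.77. Poles: 0.1 + 2.4j, 0.1 - 2.4j. Unstable (2 pole(s) in RHP)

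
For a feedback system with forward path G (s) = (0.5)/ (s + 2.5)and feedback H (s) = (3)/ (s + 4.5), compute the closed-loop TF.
Closed-loop T = G/(1+GH).
Numerator: G_num * H_den = 0.5*s + 2.25.
Denominator: G_den * H_den + G_num * H_num = (s^2 + 7*s + 11.25) + (1.5) = s^2 + 7*s + 12.75.
T(s) = (0.5*s + 2.25)/(s^2 + 7*s + 12.75)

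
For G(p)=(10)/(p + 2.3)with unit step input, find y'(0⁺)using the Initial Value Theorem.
IVT: y'(0⁺) = lim_{p→∞} p²·Y(p) = lim_{p→∞} p·G(p).
deg(num) = 0, deg(den) = 1, relative degree = 1, so p·G(p) → (leading num)/(leading den) = 10/1 = 10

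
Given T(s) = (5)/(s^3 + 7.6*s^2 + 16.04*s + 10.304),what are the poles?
Set denominator = 0: s^3 + 7.6*s^2 + 16.04*s + 10.304 = (s + 1.6)(s + 4.6)(s + 1.4) = 0 → Poles: -1.4, -1.6, -4.6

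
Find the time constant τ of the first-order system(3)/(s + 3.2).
First-order system: τ = -1/pole. Pole = -3.2. τ = -1/(-3.2) = 0.3125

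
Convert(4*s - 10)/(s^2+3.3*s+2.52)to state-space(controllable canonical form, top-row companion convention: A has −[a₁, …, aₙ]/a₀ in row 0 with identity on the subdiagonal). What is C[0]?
Reachable canonical form: C = numerator coefficients (right-aligned, zero-padded to length n).
num = 4*s - 10, C = [[4, -10]].
C[0] = 4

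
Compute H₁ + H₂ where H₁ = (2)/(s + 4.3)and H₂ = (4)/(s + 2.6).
Parallel: H = H₁ + H₂ = (n₁·d₂ + n₂·d₁)/(d₁·d₂).
n₁·d₂ = 2*s + 5.2. n₂·d₁ = 4*s + 17.2. Sum = 6*s + 22.4. d₁·d₂ = s^2 + 6.9*s + 11.18.
H(s) = (6*s + 22.4)/(s^2 + 6.9*s + 11.18)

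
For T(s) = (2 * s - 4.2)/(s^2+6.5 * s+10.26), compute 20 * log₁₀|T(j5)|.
Substitute s = j*5: T(j5) = 0.30381 - 0.00855897j.
|T(j5)| = sqrt(Re² + Im²) = 0.3039.
20*log₁₀(0.3039) = -10.34 dB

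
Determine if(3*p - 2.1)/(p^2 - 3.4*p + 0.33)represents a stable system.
Denominator: p^2 - 3.4*p + 0.33 = (p - 3.3)(p - 0.1). Poles: 0.1, 3.3. All Re(p)<0: No (unstable)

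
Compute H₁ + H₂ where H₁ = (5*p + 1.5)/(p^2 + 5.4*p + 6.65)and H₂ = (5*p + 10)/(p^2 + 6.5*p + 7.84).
Parallel: H = H₁ + H₂ = (n₁·d₂ + n₂·d₁)/(d₁·d₂).
n₁·d₂ = 5*p^3 + 34*p^2 + 48.95*p + 11.76. n₂·d₁ = 5*p^3 + 37*p^2 + 87.25*p + 66.5. Sum = 10*p^3 + 71*p^2 + 136.2*p + 78.26. d₁·d₂ = p^4 + 11.9*p^3 + 49.59*p^2 + 85.561*p + 52.136.
H(p) = (10*p^3 + 71*p^2 + 136.2*p + 78.26)/(p^4 + 11.9*p^3 + 49.59*p^2 + 85.561*p + 52.136)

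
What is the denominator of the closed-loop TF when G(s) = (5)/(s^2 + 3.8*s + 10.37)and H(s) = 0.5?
Characteristic poly = G_den * H_den + G_num * H_num = (s^2 + 3.8*s + 10.37) + (2.5) = s^2 + 3.8*s + 12.87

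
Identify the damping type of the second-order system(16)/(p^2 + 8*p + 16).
Standard form: ωn²/(p²+2ζωn·p+ωn²) gives ωn=4, ζ=1.
Critically damped (ζ = 1)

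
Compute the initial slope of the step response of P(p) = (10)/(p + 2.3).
IVT: y'(0⁺) = lim_{p→∞} p²·Y(p) = lim_{p→∞} p·P(p).
deg(num) = 0, deg(den) = 1, relative degree = 1, so p·P(p) → (leading num)/(leading den) = 10/1 = 10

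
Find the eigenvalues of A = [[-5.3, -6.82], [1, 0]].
Eigenvalues solve det(λI - A) = 0.
Characteristic polynomial: λ^2 + 5.3*λ + 6.82 = 0.
Factor: (λ + 3.1)(λ + 2.2) = 0.
Roots: -2.2, -3.1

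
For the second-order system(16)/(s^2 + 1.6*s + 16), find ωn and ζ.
Standard form: ωn²/(s²+2ζωn·s+ωn²).
const=16=ωn² → ωn=4, s coeff=1.6=2ζωn → ζ=0.2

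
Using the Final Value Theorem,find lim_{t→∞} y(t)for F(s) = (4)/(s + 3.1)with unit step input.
FVT: lim_{t→∞} y(t) = lim_{s→0} s*Y(s) where Y(s) = F(s)/s.
= lim_{s→0} F(s) = F(0) = num(0)/den(0) = 4/3.1 = 1.29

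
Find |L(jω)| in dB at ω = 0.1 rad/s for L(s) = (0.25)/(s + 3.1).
Substitute s = j*0.1: L(j0.1) = 0.0805613 - 0.00259875j.
|L(j0.1)| = sqrt(Re² + Im²) = 0.0806.
20*log₁₀(0.0806) = -21.87 dB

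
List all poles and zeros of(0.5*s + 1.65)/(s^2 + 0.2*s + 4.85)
Set denominator = 0: s^2 + 0.2*s + 4.85 = 0 → Poles: -0.1 + 2.2j, -0.1 - 2.2j
Set numerator = 0: 0.5*s + 1.65 = 0 → Zeros: -3.3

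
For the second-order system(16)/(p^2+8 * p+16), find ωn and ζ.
Standard form: ωn²/(p²+2ζωn·p+ωn²).
const=16=ωn² → ωn=4, p coeff=8=2ζωn → ζ=1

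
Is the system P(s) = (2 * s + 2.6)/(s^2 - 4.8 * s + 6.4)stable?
Denominator: s^2 - 4.8*s + 6.4. Poles: 2.4 + 0.8j, 2.4 - 0.8j. All Re(p)<0: No (unstable)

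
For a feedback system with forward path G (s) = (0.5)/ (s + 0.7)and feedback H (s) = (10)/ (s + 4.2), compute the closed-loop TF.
Closed-loop T = G/(1+GH).
Numerator: G_num * H_den = 0.5*s + 2.1.
Denominator: G_den * H_den + G_num * H_num = (s^2 + 4.9*s + 2.94) + (5) = s^2 + 4.9*s + 7.94.
T(s) = (0.5*s + 2.1)/(s^2 + 4.9*s + 7.94)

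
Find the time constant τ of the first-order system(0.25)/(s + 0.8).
First-order system: τ = -1/pole. Pole = -0.8. τ = -1/(-0.8) = 1.25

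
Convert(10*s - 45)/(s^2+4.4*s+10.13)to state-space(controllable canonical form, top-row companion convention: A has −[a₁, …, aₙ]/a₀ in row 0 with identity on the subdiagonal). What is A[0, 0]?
Reachable canonical form for den = s^2 + 4.4*s + 10.13: top row of A = -[a₁,a₂,...,aₙ]/a₀, ones on the subdiagonal, zeros elsewhere.
A = [[-4.4, -10.13], [1, 0]].
A[0,0] = -4.4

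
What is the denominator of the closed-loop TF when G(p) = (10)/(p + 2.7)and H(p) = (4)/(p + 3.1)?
Characteristic poly = G_den * H_den + G_num * H_num = (p^2 + 5.8*p + 8.37) + (40) = p^2 + 5.8*p + 48.37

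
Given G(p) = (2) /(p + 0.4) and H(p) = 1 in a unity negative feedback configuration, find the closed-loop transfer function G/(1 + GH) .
Closed-loop T = G/(1+GH).
Numerator: G_num * H_den = 2.
Denominator: G_den * H_den + G_num * H_num = (p + 0.4) + (2) = p + 2.4.
T(p) = (2)/(p + 2.4)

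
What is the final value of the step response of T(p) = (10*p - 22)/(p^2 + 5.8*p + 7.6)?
FVT: lim_{t→∞} y(t) = lim_{p→0} p*Y(p) where Y(p) = T(p)/p.
= lim_{p→0} T(p) = T(0) = num(0)/den(0) = -22/7.6 = -2.895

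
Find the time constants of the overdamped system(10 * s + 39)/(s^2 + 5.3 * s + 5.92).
Overdamped: real poles at -3.7, -1.6. τ = -1/pole → τ₁ = 0.2703, τ₂ = 0.625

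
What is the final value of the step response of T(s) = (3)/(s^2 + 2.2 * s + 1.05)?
FVT: lim_{t→∞} y(t) = lim_{s→0} s*Y(s) where Y(s) = T(s)/s.
= lim_{s→0} T(s) = T(0) = num(0)/den(0) = 3/1.05 = 2.857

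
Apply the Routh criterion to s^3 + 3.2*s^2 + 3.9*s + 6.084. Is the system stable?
Routh array:
s^3: [1, 3.9]; s^2: [3.2, 6.084]; s^1: [1.99875]; s^0: [6.084]
First column: [1, 3.2, 1.99875, 6.084]. Sign changes = 0.
Yes, stable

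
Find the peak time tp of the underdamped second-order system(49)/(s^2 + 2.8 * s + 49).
Standard form: ωn²/(s²+2ζωn·s+ωn²) → ωn = 7, ζ = 0.2.
ωd = ωn·√(1-ζ²) = 7·√(1-0.2²) = 6.859.
tp = π/ωd = π/6.859 = 0.4581 s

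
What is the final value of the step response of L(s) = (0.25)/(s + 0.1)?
FVT: lim_{t→∞} y(t) = lim_{s→0} s*Y(s) where Y(s) = L(s)/s.
= lim_{s→0} L(s) = L(0) = num(0)/den(0) = 0.25/0.1 = 2.5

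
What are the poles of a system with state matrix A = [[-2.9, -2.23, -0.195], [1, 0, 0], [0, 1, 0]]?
Eigenvalues solve det(λI - A) = 0.
Characteristic polynomial: λ^3 + 2.9*λ^2 + 2.23*λ + 0.195 = 0.
Factor: (λ + 0.1)(λ + 1.5)(λ + 1.3) = 0.
Roots: -0.1, -1.3, -1.5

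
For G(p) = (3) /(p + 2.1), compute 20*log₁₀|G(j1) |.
Substitute p = j*1: G(j1) = 1.16451 - 0.554529j.
|G(j1)| = sqrt(Re² + Im²) = 1.29.
20*log₁₀(1.29) = 2.21 dB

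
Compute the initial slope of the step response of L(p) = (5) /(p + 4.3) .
IVT: y'(0⁺) = lim_{p→∞} p²·Y(p) = lim_{p→∞} p·L(p).
deg(num) = 0, deg(den) = 1, relative degree = 1, so p·L(p) → (leading num)/(leading den) = 5/1 = 5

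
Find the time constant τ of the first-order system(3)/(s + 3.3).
First-order system: τ = -1/pole. Pole = -3.3. τ = -1/(-3.3) = 0.303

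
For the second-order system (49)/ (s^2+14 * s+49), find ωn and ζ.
Standard form: ωn²/(s²+2ζωn·s+ωn²).
const=49=ωn² → ωn=7, s coeff=14=2ζωn → ζ=1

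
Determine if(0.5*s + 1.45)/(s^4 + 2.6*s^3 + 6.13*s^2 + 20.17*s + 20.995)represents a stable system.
Denominator: s^4 + 2.6*s^3 + 6.13*s^2 + 20.17*s + 20.995 = (s + 1.9)(s + 1.7)(s^2 - s + 6.5). Poles: -1.7, -1.9, 0.5 + 2.5j, 0.5 - 2.5j. All Re(p)<0: No (unstable)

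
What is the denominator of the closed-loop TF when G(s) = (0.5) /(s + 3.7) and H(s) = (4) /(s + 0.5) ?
Characteristic poly = G_den * H_den + G_num * H_num = (s^2 + 4.2*s + 1.85) + (2) = s^2 + 4.2*s + 3.85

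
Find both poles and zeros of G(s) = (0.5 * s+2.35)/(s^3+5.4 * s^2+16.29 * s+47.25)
Set denominator = 0: s^3 + 5.4*s^2 + 16.29*s + 47.25 = (s + 4.2)(s^2 + 1.2*s + 11.25) = 0 → Poles: -0.6 + 3.3j, -0.6 - 3.3j, -4.2
Set numerator = 0: 0.5*s + 2.35 = 0 → Zeros: -4.7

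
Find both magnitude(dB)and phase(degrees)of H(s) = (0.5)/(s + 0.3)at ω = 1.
Substitute s = j*1: H(j1) = 0.137615 - 0.458716j.
|H| = 20*log₁₀(sqrt(Re²+Im²)) = -6.39 dB.
∠H = atan2(Im, Re) = -73.30°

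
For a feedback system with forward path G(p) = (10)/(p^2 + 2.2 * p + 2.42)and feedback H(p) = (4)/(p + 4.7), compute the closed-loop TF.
Closed-loop T = G/(1+GH).
Numerator: G_num * H_den = 10*p + 47.
Denominator: G_den * H_den + G_num * H_num = (p^3 + 6.9*p^2 + 12.76*p + 11.374) + (40) = p^3 + 6.9*p^2 + 12.76*p + 51.374.
T(p) = (10*p + 47)/(p^3 + 6.9*p^2 + 12.76*p + 51.374)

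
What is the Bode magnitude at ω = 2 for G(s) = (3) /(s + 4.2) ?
Substitute s = j*2: G(j2) = 0.582255 - 0.277264j.
|G(j2)| = sqrt(Re² + Im²) = 0.6449.
20*log₁₀(0.6449) = -3.81 dB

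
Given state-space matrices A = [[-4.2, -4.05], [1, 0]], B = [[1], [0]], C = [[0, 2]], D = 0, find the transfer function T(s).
T(s) = C(sI - A)⁻¹B + D.
Characteristic polynomial det(sI - A) = s^2 + 4.2*s + 4.05.
Numerator from C·adj(sI-A)·B + D·det(sI-A) = 2.
T(s) = (2)/(s^2 + 4.2*s + 4.05)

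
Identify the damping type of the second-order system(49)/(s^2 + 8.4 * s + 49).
Standard form: ωn²/(s²+2ζωn·s+ωn²) gives ωn=7, ζ=0.6.
Underdamped (ζ = 0.6 < 1)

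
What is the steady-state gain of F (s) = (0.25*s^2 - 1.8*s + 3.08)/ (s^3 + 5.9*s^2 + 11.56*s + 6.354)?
DC gain = F(0) = num(0)/den(0) = 3.08/6.354 = 0.4847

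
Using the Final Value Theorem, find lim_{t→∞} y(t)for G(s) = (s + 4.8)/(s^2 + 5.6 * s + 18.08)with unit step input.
FVT: lim_{t→∞} y(t) = lim_{s→0} s*Y(s) where Y(s) = G(s)/s.
= lim_{s→0} G(s) = G(0) = num(0)/den(0) = 4.8/18.08 = 0.2655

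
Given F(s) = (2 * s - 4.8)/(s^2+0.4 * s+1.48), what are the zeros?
Set numerator = 0: 2*s - 4.8 = 0 → Zeros: 2.4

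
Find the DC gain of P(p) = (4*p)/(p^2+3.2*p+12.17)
DC gain = P(0) = num(0)/den(0) = 0/12.17 = 0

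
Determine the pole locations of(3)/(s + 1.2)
Set denominator = 0: s + 1.2 = 0 → Poles: -1.2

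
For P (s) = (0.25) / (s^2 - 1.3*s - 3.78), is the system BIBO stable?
Denominator: s^2 - 1.3*s - 3.78 = (s - 2.7)(s + 1.4). Poles: -1.4, 2.7. All Re(p)<0: No (unstable)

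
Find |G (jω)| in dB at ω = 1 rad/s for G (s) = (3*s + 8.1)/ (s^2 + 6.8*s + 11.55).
Substitute s = j*1: G(j1) = 0.671914 - 0.148722j.
|G(j1)| = sqrt(Re² + Im²) = 0.6882.
20*log₁₀(0.6882) = -3.25 dB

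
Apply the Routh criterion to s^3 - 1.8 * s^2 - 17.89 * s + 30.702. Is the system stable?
Routh array:
s^3: [1, -17.89]; s^2: [-1.8, 30.702]; s^1: [-0.833333]; s^0: [30.702]
First column: [1, -1.8, -0.833333, 30.702]. Sign changes = 2.
No, unstable (2 RHP root(s))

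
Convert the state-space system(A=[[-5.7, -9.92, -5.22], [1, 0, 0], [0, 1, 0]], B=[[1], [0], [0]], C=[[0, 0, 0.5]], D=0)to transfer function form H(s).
H(s) = C(sI - A)⁻¹B + D.
Characteristic polynomial det(sI - A) = s^3 + 5.7*s^2 + 9.92*s + 5.22.
Numerator from C·adj(sI-A)·B + D·det(sI-A) = 0.5.
H(s) = (0.5)/(s^3 + 5.7*s^2 + 9.92*s + 5.22)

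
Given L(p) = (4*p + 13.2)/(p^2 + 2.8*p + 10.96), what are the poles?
Set denominator = 0: p^2 + 2.8*p + 10.96 = 0 → Poles: -1.4 + 3j, -1.4 - 3j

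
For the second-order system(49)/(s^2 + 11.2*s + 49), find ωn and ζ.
Standard form: ωn²/(s²+2ζωn·s+ωn²).
const=49=ωn² → ωn=7, s coeff=11.2=2ζωn → ζ=0.8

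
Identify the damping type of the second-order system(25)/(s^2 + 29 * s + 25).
Standard form: ωn²/(s²+2ζωn·s+ωn²) gives ωn=5, ζ=2.9.
Overdamped (ζ = 2.9 > 1)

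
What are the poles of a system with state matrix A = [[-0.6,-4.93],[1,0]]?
Eigenvalues solve det(λI - A) = 0.
Characteristic polynomial: λ^2 + 0.6*λ + 4.93 = 0.
Roots: -0.3 + 2.2j, -0.3 - 2.2j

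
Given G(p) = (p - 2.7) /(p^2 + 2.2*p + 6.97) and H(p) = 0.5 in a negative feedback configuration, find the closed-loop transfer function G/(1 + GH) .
Closed-loop T = G/(1+GH).
Numerator: G_num * H_den = p - 2.7.
Denominator: G_den * H_den + G_num * H_num = (p^2 + 2.2*p + 6.97) + (0.5*p - 1.35) = p^2 + 2.7*p + 5.62.
T(p) = (p - 2.7)/(p^2 + 2.7*p + 5.62)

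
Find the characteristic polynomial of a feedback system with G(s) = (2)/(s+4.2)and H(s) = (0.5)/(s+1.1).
Characteristic poly = G_den * H_den + G_num * H_num = (s^2 + 5.3*s + 4.62) + (1) = s^2 + 5.3*s + 5.62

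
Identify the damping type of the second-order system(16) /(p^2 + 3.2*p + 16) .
Standard form: ωn²/(p²+2ζωn·p+ωn²) gives ωn=4, ζ=0.4.
Underdamped (ζ = 0.4 < 1)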